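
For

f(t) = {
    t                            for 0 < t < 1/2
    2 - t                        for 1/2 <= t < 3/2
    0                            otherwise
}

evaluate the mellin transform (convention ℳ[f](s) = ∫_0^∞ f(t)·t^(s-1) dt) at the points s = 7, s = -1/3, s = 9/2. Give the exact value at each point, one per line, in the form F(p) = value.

integrate the 2 segments split at 1/2, then add the results
segment 0 to 1/2 holds t; add its integral
over [1/2, 3/2), the kernel integral of (2 - t) enters the sum

F(7) = 24039/14336
F(-1/3) = 2**(1/3)*(30 - 11*3**(2/3))/4
F(9/2) = sqrt(2)*(-26 + 1377*sqrt(3))/3168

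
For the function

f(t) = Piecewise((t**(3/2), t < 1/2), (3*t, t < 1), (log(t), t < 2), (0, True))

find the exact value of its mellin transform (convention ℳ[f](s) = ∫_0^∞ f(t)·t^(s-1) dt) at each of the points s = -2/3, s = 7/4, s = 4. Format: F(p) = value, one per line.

F(-2/3) = -9*2**(2/3)/2 - 9*2**(1/3)/8 - 3*2**(1/3)*log(2)/4 + 3*2**(1/6)/5 + 45/4
F(7/4) = -1615*2**(3/4)/2548 - 3*2**(1/4)/22 + 8*2**(3/4)*log(2)/7 + 764/539
F(4) = -57/160 + sqrt(2)/352 + 4*log(2)

slice at 1/2, 1, transform all 3 pieces, and sum them
over [0, 1/2), the kernel integral of t**(3/2) enters the sum
∫ over [1/2, 1) of 3*t·t^(s-1) joins the sum
∫ over [1, 2) of log(t)·t^(s-1) joins the sum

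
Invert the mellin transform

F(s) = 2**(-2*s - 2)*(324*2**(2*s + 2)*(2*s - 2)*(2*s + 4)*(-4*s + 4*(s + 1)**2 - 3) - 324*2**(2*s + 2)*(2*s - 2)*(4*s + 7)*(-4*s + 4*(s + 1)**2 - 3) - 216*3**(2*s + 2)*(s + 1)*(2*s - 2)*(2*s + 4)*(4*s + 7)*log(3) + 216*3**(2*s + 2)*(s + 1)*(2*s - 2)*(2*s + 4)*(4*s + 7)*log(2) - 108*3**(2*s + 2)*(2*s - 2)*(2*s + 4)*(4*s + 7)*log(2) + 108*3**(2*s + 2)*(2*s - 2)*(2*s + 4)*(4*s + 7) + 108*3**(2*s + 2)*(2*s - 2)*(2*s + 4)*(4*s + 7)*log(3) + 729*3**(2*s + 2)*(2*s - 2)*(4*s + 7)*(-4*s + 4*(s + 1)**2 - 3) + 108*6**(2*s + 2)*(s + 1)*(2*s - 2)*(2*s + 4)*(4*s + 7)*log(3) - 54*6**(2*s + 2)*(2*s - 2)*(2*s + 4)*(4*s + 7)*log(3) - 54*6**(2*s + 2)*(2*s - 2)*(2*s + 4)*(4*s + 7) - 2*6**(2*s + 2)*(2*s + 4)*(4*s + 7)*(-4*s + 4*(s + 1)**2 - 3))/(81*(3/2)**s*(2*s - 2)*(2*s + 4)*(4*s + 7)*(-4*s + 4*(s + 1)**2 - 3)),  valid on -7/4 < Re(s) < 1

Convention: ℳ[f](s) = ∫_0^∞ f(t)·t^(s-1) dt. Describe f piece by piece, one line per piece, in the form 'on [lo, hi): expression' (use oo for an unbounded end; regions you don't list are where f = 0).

strip the common scale on t: t**(7/4) on [0, 1); 2*t**2 on [1, 9/4); sqrt(t)*log(sqrt(t)) on [9/4, 9); …
undo the shared t-power: t**(3/4) on [0, 1); 2*t on [1, 9/4); log(sqrt(t))/sqrt(t) on [9/4, 9); …
remove the power substitution first: t**(3/2) on [0, 1); 2*t**2 on [1, 3/2); log(t)/t on [3/2, 3); …
the 4 pieces separated at 2/3, 3/2, 6 each add one integral
for t in [0, 2/3): the term is ∫ 3*2**(1/4)*3**(3/4)*t**(7/4)/4·t^(s-1)
segment 2/3 to 3/2 holds 9*t**2/2; add its integral
between 3/2 and 6 the integrand is sqrt(6)*sqrt(t)*log(sqrt(6)*sqrt(t)/2)/2·t^(s-1)
∫ 2/(3*t)·t^(s-1) over [6, ∞)

on [0, 2/3): 3*2**(1/4)*3**(3/4)*t**(7/4)/4
on [2/3, 3/2): 9*t**2/2
on [3/2, 6): sqrt(6)*sqrt(t)*log(sqrt(6)*sqrt(t)/2)/2
on [6, oo): 2/(3*t)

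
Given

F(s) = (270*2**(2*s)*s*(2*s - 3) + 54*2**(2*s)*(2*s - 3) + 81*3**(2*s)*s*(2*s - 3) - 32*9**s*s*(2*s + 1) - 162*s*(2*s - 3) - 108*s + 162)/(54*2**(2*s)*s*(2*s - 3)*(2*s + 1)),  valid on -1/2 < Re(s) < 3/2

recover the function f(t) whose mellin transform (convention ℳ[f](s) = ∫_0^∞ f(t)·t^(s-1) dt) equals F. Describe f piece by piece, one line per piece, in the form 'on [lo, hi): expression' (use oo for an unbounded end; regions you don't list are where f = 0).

strip the power substitution: t on [0, 1/2); 2*t + 1 on [1/2, 1); t/2 on [1, 3/2); …
slice at 1/4, 1, 9/4, transform all 4 pieces, and sum them
segment 0 to 1/4 holds sqrt(t); add its integral
over [1/4, 1), the kernel integral of (2*sqrt(t) + 1) enters the sum
between 1 and 9/4 the integrand is sqrt(t)/2·t^(s-1)
segment 9/4 to ∞ holds t**(-3/2); add its integral

on [0, 1/4): sqrt(t)
on [1/4, 1): 2*sqrt(t) + 1
on [1, 9/4): sqrt(t)/2
on [9/4, oo): t**(-3/2)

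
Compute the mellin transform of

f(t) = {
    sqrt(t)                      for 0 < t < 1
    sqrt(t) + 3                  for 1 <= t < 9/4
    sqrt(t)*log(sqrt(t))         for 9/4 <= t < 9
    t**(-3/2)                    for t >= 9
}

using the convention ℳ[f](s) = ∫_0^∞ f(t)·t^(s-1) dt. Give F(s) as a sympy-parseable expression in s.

strip the power substitution: t on [0, 1); t + 3 on [1, 3/2); t*log(t) on [3/2, 3); …
linearity at 1, 9/4, 9 turns ℳ[f](s) into 4 summed integrals
segment 0 to 1 holds sqrt(t); add its integral
for t in [1, 9/4): the term is ∫ (sqrt(t) + 3)·t^(s-1)
on [9/4, 9): add ∫ sqrt(t)*log(sqrt(t))·t^(s-1) dt
the [9, ∞) slice contributes ∫ t**(-3/2)·t^(s-1) dt

(-324*2**(2*s)*s*(2*s - 3)*(4*s**2 + 4*s + 1) - 162*2**(2*s)*(2*s - 3)*(4*s**2 + 4*s + 1) - 324*3**(2*s)*s**2*(2*s - 3)*(2*s + 1)*log(3) + 324*3**(2*s)*s**2*(2*s - 3)*(2*s + 1)*log(2) - 162*3**(2*s)*s*(2*s - 3)*(2*s + 1)*log(3) + 162*3**(2*s)*s*(2*s - 3)*(2*s + 1)*log(2) + 162*3**(2*s)*s*(2*s - 3)*(2*s + 1) + 486*3**(2*s)*s*(2*s - 3)*(4*s**2 + 4*s + 1) + 162*3**(2*s)*(2*s - 3)*(4*s**2 + 4*s + 1) + 648*6**(2*s)*s**2*(2*s - 3)*(2*s + 1)*log(3) - 324*6**(2*s)*s*(2*s - 3)*(2*s + 1) + 324*6**(2*s)*s*(2*s - 3)*(2*s + 1)*log(3) - 4*6**(2*s)*s*(2*s + 1)*(4*s**2 + 4*s + 1))/(54*2**(2*s)*s*(2*s - 3)*(2*s + 1)*(4*s**2 + 4*s + 1))
  -1/2 < Re(s) < 3/2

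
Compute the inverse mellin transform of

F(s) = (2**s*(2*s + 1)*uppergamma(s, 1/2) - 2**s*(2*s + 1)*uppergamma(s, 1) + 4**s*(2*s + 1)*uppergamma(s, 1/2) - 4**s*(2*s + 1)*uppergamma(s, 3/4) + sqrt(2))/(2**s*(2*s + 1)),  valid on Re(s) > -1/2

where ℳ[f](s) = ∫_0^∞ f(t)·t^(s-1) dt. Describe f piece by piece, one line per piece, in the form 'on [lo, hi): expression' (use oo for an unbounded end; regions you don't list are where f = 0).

breakpoints 1/2, 1: one integral from each of the 3 segments
the [0, 1/2) slice contributes ∫ sqrt(t)·t^(s-1) dt
∫ over [1/2, 1) of exp(-t)·t^(s-1) joins the sum
segment 1 to 3/2 holds exp(-t/2); add its integral

on [0, 1/2): sqrt(t)
on [1/2, 1): exp(-t)
on [1, 3/2): exp(-t/2)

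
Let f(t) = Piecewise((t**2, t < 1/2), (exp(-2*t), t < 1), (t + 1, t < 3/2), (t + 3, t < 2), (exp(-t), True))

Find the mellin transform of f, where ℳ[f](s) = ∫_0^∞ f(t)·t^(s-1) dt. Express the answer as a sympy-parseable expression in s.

breakpoints 1/2, 1, 3/2, 2: one integral from each of the 5 segments
piece [0, 1/2): integrate t**2 against the kernel
on [1/2, 1): add ∫ exp(-2*t)·t^(s-1) dt
between 1 and 3/2 the integrand is (t + 1)·t^(s-1)
[3/2, 2) adds the kernel integral of (t + 3)
∫ over [2, ∞) of exp(-t)·t^(s-1) joins the sum

(20*2**(2*s)*s*(s + 2) + 12*2**(2*s)*(s + 2) + 4*2**s*s*(s + 1)*(s + 2)*uppergamma(s, 2) - 8*2**s*s*(s + 2) - 4*2**s*(s + 2) - 8*3**s*s*(s + 2) - 8*3**s*(s + 2) + 4*s*(s + 1)*(s + 2)*uppergamma(s, 1) - 4*s*(s + 1)*(s + 2)*uppergamma(s, 2) + s*(s + 1))/(4*2**s*s*(s + 1)*(s + 2))
  Re(s) > -2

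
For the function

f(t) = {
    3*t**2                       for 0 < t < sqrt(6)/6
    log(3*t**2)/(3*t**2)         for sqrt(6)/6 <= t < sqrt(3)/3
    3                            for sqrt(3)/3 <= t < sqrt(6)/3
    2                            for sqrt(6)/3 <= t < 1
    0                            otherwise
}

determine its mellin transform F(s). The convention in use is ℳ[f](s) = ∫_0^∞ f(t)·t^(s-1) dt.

(sqrt(6)/6)**s*(-4*2**(s/2)*s*(s + 2) - 6*2**(s/2)*(s + 2)*(s**2 - 4*s + 4) + 2*2**s*(s + 2)*(s**2 - 4*s + 4) + 4*6**(s/2)*(s + 2)*(s**2 - 4*s + 4) + 4*s**2*(s + 2)*log(2) - 8*s*(s + 2)*log(2) + 8*s*(s + 2) + s*(s**2 - 4*s + 4))/(2*s*(s + 2)*(s**2 - 4*s + 4))
  Re(s) > -2

back out the power substitution: 3*t on [0, 1/6); log(3*t)/(3*t) on [1/6, 1/3); 3 on [1/3, 2/3); …
back out the common scale on t: t on [0, 1/2); log(t)/t on [1/2, 1); 3 on [1, 2); …
breakpoints sqrt(6)/6, sqrt(3)/3, sqrt(6)/3: one integral from each of the 4 segments
segment [0, sqrt(6)/6) carries 3*t**2; integrate it
∫ log(3*t**2)/(3*t**2)·t^(s-1) over [sqrt(6)/6, sqrt(3)/3)
over [sqrt(3)/3, sqrt(6)/3), the kernel integral of 3 enters the sum
[sqrt(6)/3, 1) adds the kernel integral of 2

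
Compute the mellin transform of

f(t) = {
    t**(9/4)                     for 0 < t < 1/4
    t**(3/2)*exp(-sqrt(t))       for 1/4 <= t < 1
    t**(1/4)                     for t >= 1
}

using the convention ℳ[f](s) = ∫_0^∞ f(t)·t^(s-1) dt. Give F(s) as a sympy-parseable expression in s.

(16*2**(2*s)*(4*s + 1)*(4*s + 9)*uppergamma(2*s + 3, 1/2) - 16*2**(2*s)*(4*s + 1)*(4*s + 9)*uppergamma(2*s + 3, 1) - 32*2**(2*s)*(4*s + 9) + sqrt(2)*(4*s + 1))/(8*2**(2*s)*(4*s + 1)*(4*s + 9))
  -9/4 < Re(s) < -1/4

invert the shared t-power to get t**(5/4) on [0, 1/4); sqrt(t)*exp(-sqrt(t)) on [1/4, 1); t**(-3/4) on [1, ∞)
reversing the shared t-power: t**(3/4) on [0, 1/4); exp(-sqrt(t)) on [1/4, 1); t**(-5/4) on [1, ∞)
back out the power substitution: t**(3/2) on [0, 1/2); exp(-t) on [1/2, 1); t**(-5/2) on [1, ∞)
cuts at 1/4, 1: linearity sums the 3 kernel integrals
on [0, 1/4) integrate f = t**(9/4) against the kernel
segment [1/4, 1) carries t**(3/2)*exp(-sqrt(t)); integrate it
for t in [1, ∞): the term is ∫ t**(1/4)·t^(s-1)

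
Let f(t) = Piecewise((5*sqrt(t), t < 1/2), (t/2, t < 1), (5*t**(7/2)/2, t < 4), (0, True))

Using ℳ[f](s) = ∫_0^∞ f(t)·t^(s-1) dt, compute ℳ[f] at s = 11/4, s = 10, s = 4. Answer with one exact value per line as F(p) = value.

F(11/4) = -4/15 - 2**(1/4)/120 + 5*2**(3/4)/52 + 8192*sqrt(2)/5
F(10) = 5*sqrt(2)/21504 + 30236569593829/1216512
F(4) = 5*sqrt(2)/144 + 10485533/960

the 3 pieces separated at 1/2, 1 each add one integral
the [0, 1/2) slice contributes ∫ 5*sqrt(t)·t^(s-1) dt
on [1/2, 1): add ∫ t/2·t^(s-1) dt
for t in [1, 4): the term is ∫ 5*t**(7/2)/2·t^(s-1)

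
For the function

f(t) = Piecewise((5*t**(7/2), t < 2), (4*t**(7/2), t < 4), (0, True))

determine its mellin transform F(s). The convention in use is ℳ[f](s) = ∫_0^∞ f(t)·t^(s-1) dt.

f breaks at 2 into 2 integrals to sum
for t in [0, 2): the term is ∫ 5*t**(7/2)·t^(s-1)
on [2, 4) integrate f = 4*t**(7/2) against the kernel

16*(64*2**(2*s) + 2**(s + 1/2))/(2*s + 7)
  Re(s) > -7/2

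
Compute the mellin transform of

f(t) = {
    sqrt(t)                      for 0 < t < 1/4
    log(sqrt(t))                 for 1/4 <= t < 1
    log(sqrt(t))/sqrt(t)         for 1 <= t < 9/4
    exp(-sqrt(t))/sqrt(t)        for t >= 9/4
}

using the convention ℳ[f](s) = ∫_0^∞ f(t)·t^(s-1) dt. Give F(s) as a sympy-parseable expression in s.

(96*2**(2*s)*s**5*uppergamma(2*s - 1, 3/2) - 48*2**(2*s)*s**4*uppergamma(2*s - 1, 3/2) - 24*2**(2*s)*s**3*uppergamma(2*s - 1, 3/2) + 12*2**(2*s)*s**2*uppergamma(2*s - 1, 3/2) + 24*2**(2*s)*s**2 + 6*2**(2*s)*s - 3*2**(2*s) + 3**(2*s)*s**4*(-32*log(2) + 32*log(3)) - 16*3**(2*s)*s**3 - 8*3**(2*s)*s**2 + 3**(2*s)*s**2*(-8*log(3) + 8*log(2)) + 24*s**4 + 48*s**4*log(2) - 24*s**3*log(2) - 12*s**2*log(2) - 6*s**2 - 6*s + 6*s*log(2) + 3)/(6*4**s*s**2*(8*s**3 - 4*s**2 - 2*s + 1))
  Re(s) > -1/2

undo the power substitution: t on [0, 1/2); log(t) on [1/2, 1); log(t)/t on [1, 3/2); …
undo the shared t-power: t**2 on [0, 1/2); t*log(t) on [1/2, 1); log(t) on [1, 3/2); …
split f at 1/4, 1, 9/4: ℳ[f](s) collects 4 kernel integrals
for t in [0, 1/4): the term is ∫ sqrt(t)·t^(s-1)
∫ over [1/4, 1) of log(sqrt(t))·t^(s-1) joins the sum
∫ over [1, 9/4) of log(sqrt(t))/sqrt(t)·t^(s-1) joins the sum
on [9/4, ∞): add ∫ exp(-sqrt(t))/sqrt(t)·t^(s-1) dt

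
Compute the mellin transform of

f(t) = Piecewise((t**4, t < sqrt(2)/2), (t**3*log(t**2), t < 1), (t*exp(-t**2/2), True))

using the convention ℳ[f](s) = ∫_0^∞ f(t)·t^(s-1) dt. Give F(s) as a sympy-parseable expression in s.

2**(-s/2 - 5/2)*(2**(s/2 + 7/2)*(-s - 4) + 2**(s + 2)*(s + 4)*(4*s + (s + 1)**2 + 8)*uppergamma(s/2 + 1/2, 1/2) + 4*s + (s + 1)*(s + 4)*log(4) + 4*(s + 4)*log(2) + sqrt(2)*(4*s + (s + 1)**2 + 8) + 16)/((s + 4)*(4*s + (s + 1)**2 + 8))
  Re(s) > -4

the power substitution comes off first: t**2 on [0, 1/2); t**(3/2)*log(t) on [1/2, 1); sqrt(t)*exp(-t/2) on [1, ∞)
peel off the shared t-power: t**(3/2) on [0, 1/2); t*log(t) on [1/2, 1); exp(-t/2) on [1, ∞)
treat the 3 regions marked off by sqrt(2)/2, 1 separately and sum
piece [0, sqrt(2)/2): integrate t**4 against the kernel
∫ t**3*log(t**2)·t^(s-1) over [sqrt(2)/2, 1)
piece [1, ∞): integrate t*exp(-t**2/2) against the kernel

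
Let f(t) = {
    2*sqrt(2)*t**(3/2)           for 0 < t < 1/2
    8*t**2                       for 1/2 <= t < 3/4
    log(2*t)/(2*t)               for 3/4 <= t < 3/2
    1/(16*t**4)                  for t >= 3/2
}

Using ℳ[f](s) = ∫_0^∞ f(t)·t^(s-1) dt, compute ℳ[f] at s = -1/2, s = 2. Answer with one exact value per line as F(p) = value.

peel off the common scale on t: t**(3/2) on [0, 1); 2*t**2 on [1, 3/2); log(t)/t on [3/2, 3); …
split f at 1/2, 3/4, 3/2: ℳ[f](s) collects 4 kernel integrals
for t in [0, 1/2): the term is ∫ 2*sqrt(2)*t**(3/2)·t^(s-1)
segment 1/2 to 3/4 holds 8*t**2; add its integral
[3/4, 3/2) adds the kernel integral of log(2*t)/(2*t)
∫ 1/(16*t**4)·t^(s-1) over [3/2, ∞)

F(-1/2) = -sqrt(2)/3 - 8*sqrt(3)*log(2)/27 - 2*sqrt(6)*log(3)/27 - 106*sqrt(6)/2187 + 8*sqrt(3)*log(3)/27 + 178*sqrt(3)/81
F(2) = 1759/8064 + log(6**(3/8))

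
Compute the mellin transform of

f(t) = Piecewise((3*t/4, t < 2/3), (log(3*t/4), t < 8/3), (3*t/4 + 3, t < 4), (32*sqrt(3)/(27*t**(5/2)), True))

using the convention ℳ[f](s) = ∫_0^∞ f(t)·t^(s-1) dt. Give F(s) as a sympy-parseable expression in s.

back out the common scale on t: t/2 on [0, 1); log(t/2) on [1, 4); t/2 + 3 on [4, 6); …
peel off the common scale on t: t on [0, 1/2); log(t) on [1/2, 2); t + 3 on [2, 3); …
split f at 2/3, 8/3, 4: ℳ[f](s) collects 4 kernel integrals
piece [0, 2/3): integrate 3*t/4 against the kernel
over [2/3, 8/3), the kernel integral of log(3*t/4) enters the sum
∫ (3*t/4 + 3)·t^(s-1) over [8/3, 4)
segment 4 to ∞ holds 32*sqrt(3)/(27*t**(5/2)); add its integral

(-270*2**(2*s)*s**2*(2*s - 5) + 54*2**(2*s)*s*(s + 1)*(2*s - 5)*log(2) - 162*2**(2*s)*s*(2*s - 5) - 54*2**(2*s)*(s + 1)*(2*s - 5) - 4*sqrt(3)*6**s*s**2*(s + 1) + 324*6**s*s**2*(2*s - 5) + 162*6**s*s*(2*s - 5) + 27*s**2*(2*s - 5) + 54*s*(s + 1)*(2*s - 5)*log(2) + (2*s - 5)*(54*s + 54))/(54*(3/2)**s*s**2*(s + 1)*(2*s - 5))
  -1 < Re(s) < 5/2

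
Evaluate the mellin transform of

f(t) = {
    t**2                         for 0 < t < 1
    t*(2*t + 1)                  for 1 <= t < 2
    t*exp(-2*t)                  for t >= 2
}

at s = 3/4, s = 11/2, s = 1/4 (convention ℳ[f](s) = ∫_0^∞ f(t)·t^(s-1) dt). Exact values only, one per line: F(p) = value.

the shared t-power comes off first: 1 on [0, 1); (2*t + 1)/t on [1, 2); exp(-2*t)/t on [2, ∞)
the shared t-power comes off first: t on [0, 1); 2*t + 1 on [1, 2); exp(-2*t) on [2, ∞)
the 3 pieces separated at 1, 2 each add one integral
the [0, 1) slice contributes ∫ t**2·t^(s-1) dt
over [1, 2), the kernel integral of t*(2*t + 1) enters the sum
on [2, ∞) integrate f = t*exp(-2*t) against the kernel

F(3/4) = -72/77 + 2**(1/4)*uppergamma(7/4, 4)/4 + 312*2**(3/4)/77
F(11/2) = (sqrt(2)*(2027025*sqrt(pi)*exp(4)*erfc(2) + 164563620)/1597440 + (-458752 + 70254592*sqrt(2))*exp(4)/1597440)*exp(-4)
F(1/4) = -56/45 + 2**(3/4)*uppergamma(5/4, 4)/4 + 232*2**(1/4)/45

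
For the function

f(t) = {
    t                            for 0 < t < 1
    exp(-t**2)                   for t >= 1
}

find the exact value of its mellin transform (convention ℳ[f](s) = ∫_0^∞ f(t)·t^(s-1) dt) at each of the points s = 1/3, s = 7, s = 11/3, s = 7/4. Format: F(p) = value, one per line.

remove the power substitution first: sqrt(t) on [0, 1); exp(-t) on [1, ∞)
split f at 1: ℳ[f](s) collects 2 kernel integrals
for t in [0, 1): the term is ∫ t·t^(s-1)
on [1, ∞): add ∫ exp(-t**2)·t^(s-1) dt

F(1/3) = uppergamma(1/6, 1)/2 + 3/4
F(7) = (E*(2 + 15*sqrt(pi)*erfc(1)) + 58)*exp(-1)/16
F(11/3) = 3/14 + uppergamma(11/6, 1)/2
F(7/4) = uppergamma(7/8, 1)/2 + 4/11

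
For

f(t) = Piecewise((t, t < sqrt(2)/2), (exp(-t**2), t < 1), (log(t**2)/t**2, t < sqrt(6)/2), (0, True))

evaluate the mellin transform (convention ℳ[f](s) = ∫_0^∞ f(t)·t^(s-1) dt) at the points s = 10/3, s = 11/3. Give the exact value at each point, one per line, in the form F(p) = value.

remove the power substitution first: sqrt(t) on [0, 1/2); exp(-t) on [1/2, 1); log(t)/t on [1, 3/2)
slice at sqrt(2)/2, 1, transform all 3 pieces, and sum them
∫ t·t^(s-1) over [0, sqrt(2)/2)
the [sqrt(2)/2, 1) slice contributes ∫ exp(-t**2)·t^(s-1) dt
piece [1, sqrt(6)/2): integrate log(t**2)/t**2 against the kernel

F(10/3) = -9*2**(1/3)*3**(2/3)/16 - 3*2**(1/3)*3**(2/3)*log(2)/8 - uppergamma(5/3, 1)/2 + 3*2**(5/6)/104 + uppergamma(5/3, 1/2)/2 + 3*2**(1/3)*3**(2/3)*log(3)/8 + 9/8
F(11/3) = -9*2**(1/6)*3**(5/6)/25 - 3*2**(1/6)*3**(5/6)*log(2)/10 - uppergamma(11/6, 1)/2 + 3*2**(2/3)/112 + uppergamma(11/6, 1/2)/2 + 18/25 + 3*2**(1/6)*3**(5/6)*log(3)/10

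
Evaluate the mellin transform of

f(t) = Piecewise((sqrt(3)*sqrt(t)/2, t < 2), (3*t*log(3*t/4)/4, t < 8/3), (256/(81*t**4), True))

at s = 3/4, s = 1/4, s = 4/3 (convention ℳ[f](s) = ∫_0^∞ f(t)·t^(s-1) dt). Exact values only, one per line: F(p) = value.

reversing the common scale on t: sqrt(2)*sqrt(t)/2 on [0, 3); t*log(t/2)/2 on [3, 4); 16/t**4 on [4, ∞)
remove the common scale on t first: sqrt(t) on [0, 3/2); t*log(t) on [3/2, 2); t**(-4) on [2, ∞)
decompose at 2, 8/3; ℳ[f](s) sums the 3 pieces' integrals
segment 0 to 2 holds sqrt(3)*sqrt(t)/2; add its integral
between 2 and 8/3 the integrand is 3*t*log(3*t/4)/4·t^(s-1)
between 8/3 and ∞ the integrand is 256/(81*t**4)·t^(s-1)

F(3/4) = -6*2**(3/4)*log(3)/7 - 1615*6**(1/4)/1911 + 24*2**(3/4)/49 + 6*2**(3/4)*log(2)/7 + 4*2**(1/4)*sqrt(3)/5 + 32*6**(1/4)*log(2)/21
F(1/4) = -379*6**(3/4)/900 - 6*2**(1/4)*log(3)/5 + 6*2**(1/4)*log(2)/5 + 24*2**(1/4)/25 + 8*6**(3/4)*log(2)/15 + 2*2**(3/4)*sqrt(3)/3
F(4/3) = -9*2**(1/3)*log(3)/7 - 719*3**(2/3)/1176 + 27*2**(1/3)/49 + 9*2**(1/3)*log(2)/7 + 6*2**(5/6)*sqrt(3)/11 + 32*3**(2/3)*log(2)/21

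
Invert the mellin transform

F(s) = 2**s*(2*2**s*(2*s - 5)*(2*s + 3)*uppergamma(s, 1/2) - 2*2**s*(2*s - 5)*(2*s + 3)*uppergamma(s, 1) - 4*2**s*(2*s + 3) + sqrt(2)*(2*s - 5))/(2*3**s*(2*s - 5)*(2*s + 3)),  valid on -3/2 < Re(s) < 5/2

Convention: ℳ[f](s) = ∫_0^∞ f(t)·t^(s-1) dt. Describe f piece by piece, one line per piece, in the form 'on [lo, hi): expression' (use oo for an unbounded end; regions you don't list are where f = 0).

on [0, 2/3): 3*sqrt(3)*t**(3/2)/8
on [2/3, 4/3): exp(-3*t/4)
on [4/3, oo): 32*sqrt(3)/(27*t**(5/2))

peel off the common scale on t: 3*sqrt(6)*t**(3/2)/4 on [0, 1/3); exp(-3*t/2) on [1/3, 2/3); 4*sqrt(6)/(27*t**(5/2)) on [2/3, ∞)
invert the common scale on t to get t**(3/2) on [0, 1/2); exp(-t) on [1/2, 1); t**(-5/2) on [1, ∞)
decompose at 2/3, 4/3; ℳ[f](s) sums the 3 pieces' integrals
segment 0 to 2/3 holds 3*sqrt(3)*t**(3/2)/8; add its integral
∫ over [2/3, 4/3) of exp(-3*t/4)·t^(s-1) joins the sum
∫ 32*sqrt(3)/(27*t**(5/2))·t^(s-1) over [4/3, ∞)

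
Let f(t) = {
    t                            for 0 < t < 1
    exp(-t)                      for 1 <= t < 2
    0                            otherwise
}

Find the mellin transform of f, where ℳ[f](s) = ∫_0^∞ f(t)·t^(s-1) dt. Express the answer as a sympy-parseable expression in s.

breakpoints 1: one integral from each of the 2 segments
∫ t·t^(s-1) over [0, 1)
on [1, 2): add ∫ exp(-t)·t^(s-1) dt

((s + 1)*uppergamma(s, 1) - (s + 1)*uppergamma(s, 2) + 1)/(s + 1)
  Re(s) > -1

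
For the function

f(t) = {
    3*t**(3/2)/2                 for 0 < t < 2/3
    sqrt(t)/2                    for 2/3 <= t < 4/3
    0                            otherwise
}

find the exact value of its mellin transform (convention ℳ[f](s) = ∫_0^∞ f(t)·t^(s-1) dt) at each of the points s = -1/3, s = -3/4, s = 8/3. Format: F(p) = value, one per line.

F(-1/3) = 2**(1/6)*3**(5/6)*(-5/7 + 2**(1/6))
F(-3/4) = 2**(3/4)*3**(1/4)*(10 - 3*2**(3/4))/6
F(8/3) = 8*2**(1/6)*3**(5/6)*(13 + 200*2**(1/6))/12825

invert the shared t-power to get 3*t/2 on [0, 2/3); 1/2 on [2/3, 4/3)
the common scale on t comes off first: t on [0, 1); 1/2 on [1, 2)
slice at 2/3, transform all 2 pieces, and sum them
∫ 3*t**(3/2)/2·t^(s-1) over [0, 2/3)
over [2/3, 4/3), the kernel integral of sqrt(t)/2 enters the sum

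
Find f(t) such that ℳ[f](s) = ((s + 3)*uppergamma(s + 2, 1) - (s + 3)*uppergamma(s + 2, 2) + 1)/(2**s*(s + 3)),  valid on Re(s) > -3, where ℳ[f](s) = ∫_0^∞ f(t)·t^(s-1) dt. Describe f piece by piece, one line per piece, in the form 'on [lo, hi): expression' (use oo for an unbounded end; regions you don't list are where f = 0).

on [0, 1/2): 8*t**3
on [1/2, 1): 4*t**2*exp(-2*t)

the common scale on t comes off first: t**3 on [0, 1); t**2*exp(-t) on [1, 2)
invert the shared t-power to get t on [0, 1); exp(-t) on [1, 2)
linearity at 1/2 turns ℳ[f](s) into 2 summed integrals
the [0, 1/2) slice contributes ∫ 8*t**3·t^(s-1) dt
the [1/2, 1) slice contributes ∫ 4*t**2*exp(-2*t)·t^(s-1) dt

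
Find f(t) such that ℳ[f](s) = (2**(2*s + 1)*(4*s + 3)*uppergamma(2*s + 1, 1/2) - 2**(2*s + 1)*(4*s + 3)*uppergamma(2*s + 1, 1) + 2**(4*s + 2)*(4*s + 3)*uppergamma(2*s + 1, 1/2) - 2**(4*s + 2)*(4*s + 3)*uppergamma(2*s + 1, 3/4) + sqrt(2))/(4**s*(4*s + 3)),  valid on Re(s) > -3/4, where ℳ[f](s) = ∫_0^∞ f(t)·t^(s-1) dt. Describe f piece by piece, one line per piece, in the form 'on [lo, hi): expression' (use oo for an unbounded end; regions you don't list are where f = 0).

on [0, 1/4): t**(3/4)
on [1/4, 1): sqrt(t)*exp(-sqrt(t))
on [1, 9/4): sqrt(t)*exp(-sqrt(t)/2)

the shared t-power comes off first: t**(1/4) on [0, 1/4); exp(-sqrt(t)) on [1/4, 1); exp(-sqrt(t)/2) on [1, 9/4)
invert the power substitution to get sqrt(t) on [0, 1/2); exp(-t) on [1/2, 1); exp(-t/2) on [1, 3/2)
the 3 pieces separated at 1/4, 1 each add one integral
piece [0, 1/4): integrate t**(3/4) against the kernel
piece [1/4, 1): integrate sqrt(t)*exp(-sqrt(t)) against the kernel
segment [1, 9/4) carries sqrt(t)*exp(-sqrt(t)/2); integrate it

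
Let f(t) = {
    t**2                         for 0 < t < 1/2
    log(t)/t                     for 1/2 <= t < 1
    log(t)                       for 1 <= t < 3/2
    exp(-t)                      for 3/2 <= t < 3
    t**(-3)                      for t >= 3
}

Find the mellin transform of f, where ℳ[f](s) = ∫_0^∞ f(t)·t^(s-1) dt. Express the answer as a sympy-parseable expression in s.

linearity at 1/2, 1, 3/2, 3 turns ℳ[f](s) into 5 summed integrals
the [0, 1/2) slice contributes ∫ t**2·t^(s-1) dt
∫ over [1/2, 1) of log(t)/t·t^(s-1) joins the sum
on [1, 3/2): add ∫ log(t)·t^(s-1) dt
on [3/2, 3) integrate f = exp(-t) against the kernel
on [3, ∞) integrate f = t**(-3) against the kernel

(108*2**s*s**2*(s - 3)*(s + 2)*(s**2 - 2*s + 1)*uppergamma(s, 3/2) - 108*2**s*s**2*(s - 3)*(s + 2)*(s**2 - 2*s + 1)*uppergamma(s, 3) - 108*2**s*s**2*(s - 3)*(s + 2) + 108*2**s*(s - 3)*(s + 2)*(s**2 - 2*s + 1) - 108*3**s*s*(s - 3)*(s + 2)*(s**2 - 2*s + 1)*log(2) + 108*3**s*s*(s - 3)*(s + 2)*(s**2 - 2*s + 1)*log(3) - 108*3**s*(s - 3)*(s + 2)*(s**2 - 2*s + 1) - 4*6**s*s**2*(s + 2)*(s**2 - 2*s + 1) + 216*s**3*(s - 3)*(s + 2)*log(2) - 216*s**2*(s - 3)*(s + 2)*log(2) + 216*s**2*(s - 3)*(s + 2) + 27*s**2*(s - 3)*(s**2 - 2*s + 1))/(108*2**s*s**2*(s - 3)*(s + 2)*(s**2 - 2*s + 1))
  -2 < Re(s) < 3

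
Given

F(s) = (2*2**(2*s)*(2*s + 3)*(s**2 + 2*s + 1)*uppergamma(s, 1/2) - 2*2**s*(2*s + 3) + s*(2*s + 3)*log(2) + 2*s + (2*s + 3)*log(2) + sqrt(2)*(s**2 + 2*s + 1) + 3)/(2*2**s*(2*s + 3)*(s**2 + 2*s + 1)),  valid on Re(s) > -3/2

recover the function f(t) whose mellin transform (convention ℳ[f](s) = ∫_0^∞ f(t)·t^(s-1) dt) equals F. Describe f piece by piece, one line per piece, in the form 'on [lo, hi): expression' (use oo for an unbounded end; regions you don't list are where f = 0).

treat the 3 regions marked off by 1/2, 1 separately and sum
∫ over [0, 1/2) of t**(3/2)·t^(s-1) joins the sum
[1/2, 1) adds the kernel integral of t*log(t)
segment [1, ∞) carries exp(-t/2); integrate it

on [0, 1/2): t**(3/2)
on [1/2, 1): t*log(t)
on [1, oo): exp(-t/2)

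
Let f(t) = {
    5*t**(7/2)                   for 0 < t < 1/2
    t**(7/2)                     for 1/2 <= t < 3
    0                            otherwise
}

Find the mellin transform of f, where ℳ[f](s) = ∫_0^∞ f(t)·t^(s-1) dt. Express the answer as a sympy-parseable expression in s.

linearity at 1/2 turns ℳ[f](s) into 2 summed integrals
segment [0, 1/2) carries 5*t**(7/2); integrate it
∫ over [1/2, 3) of t**(7/2)·t^(s-1) joins the sum

2*(4*2**(-s - 7/2) + 3**(s + 7/2))/(2*s + 7)
  Re(s) > -7/2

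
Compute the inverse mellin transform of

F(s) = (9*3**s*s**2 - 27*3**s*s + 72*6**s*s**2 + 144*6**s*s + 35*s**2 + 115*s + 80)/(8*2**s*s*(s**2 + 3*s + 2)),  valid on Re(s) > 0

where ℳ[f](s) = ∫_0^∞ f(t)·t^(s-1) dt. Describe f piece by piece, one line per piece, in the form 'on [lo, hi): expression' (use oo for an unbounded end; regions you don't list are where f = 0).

slice at 1/2, 3/2, transform all 3 pieces, and sum them
over [0, 1/2), the kernel integral of 5 enters the sum
for t in [1/2, 3/2): the term is ∫ 5*t**2/2·t^(s-1)
∫ over [3/2, 3) of 3*t·t^(s-1) joins the sum

on [0, 1/2): 5
on [1/2, 3/2): 5*t**2/2
on [3/2, 3): 3*t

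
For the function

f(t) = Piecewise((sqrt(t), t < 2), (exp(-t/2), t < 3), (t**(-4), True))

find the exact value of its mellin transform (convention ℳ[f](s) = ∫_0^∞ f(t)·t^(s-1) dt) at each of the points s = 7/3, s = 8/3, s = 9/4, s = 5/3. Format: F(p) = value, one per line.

linearity at 2, 3 turns ℳ[f](s) into 3 summed integrals
[0, 2) adds the kernel integral of sqrt(t)
segment 2 to 3 holds exp(-t/2); add its integral
on [3, ∞): add ∫ t**(-4)·t^(s-1) dt

F(7/3) = -4*2**(1/3)*uppergamma(7/3, 3/2) + 3**(1/3)/15 + 24*2**(5/6)/17 + 4*2**(1/3)*uppergamma(7/3, 1)
F(8/3) = -4*2**(2/3)*uppergamma(8/3, 3/2) + 3**(2/3)/12 + 48*2**(1/6)/19 + 4*2**(2/3)*uppergamma(8/3, 1)
F(9/4) = -4*2**(1/4)*uppergamma(9/4, 3/2) + 4*3**(1/4)/63 + 16*2**(3/4)/11 + 4*2**(1/4)*uppergamma(9/4, 1)
F(5/3) = -2*2**(2/3)*uppergamma(5/3, 3/2) + 3**(2/3)/63 + 2*2**(2/3)*uppergamma(5/3, 1) + 24*2**(1/6)/13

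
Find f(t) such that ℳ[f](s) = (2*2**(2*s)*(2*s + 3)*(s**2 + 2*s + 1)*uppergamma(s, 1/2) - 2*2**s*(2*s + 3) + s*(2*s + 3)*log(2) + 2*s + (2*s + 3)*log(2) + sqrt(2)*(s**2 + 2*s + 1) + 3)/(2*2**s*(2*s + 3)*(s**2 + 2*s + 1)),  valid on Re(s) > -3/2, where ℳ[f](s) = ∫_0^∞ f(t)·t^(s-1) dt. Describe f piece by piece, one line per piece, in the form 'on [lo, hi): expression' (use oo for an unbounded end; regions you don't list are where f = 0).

along the cuts 1/2, 1, ℳ[f](s) splits into 3 integrals
between 0 and 1/2 the integrand is t**(3/2)·t^(s-1)
∫ t*log(t)·t^(s-1) over [1/2, 1)
piece [1, ∞): integrate exp(-t/2) against the kernel

on [0, 1/2): t**(3/2)
on [1/2, 1): t*log(t)
on [1, oo): exp(-t/2)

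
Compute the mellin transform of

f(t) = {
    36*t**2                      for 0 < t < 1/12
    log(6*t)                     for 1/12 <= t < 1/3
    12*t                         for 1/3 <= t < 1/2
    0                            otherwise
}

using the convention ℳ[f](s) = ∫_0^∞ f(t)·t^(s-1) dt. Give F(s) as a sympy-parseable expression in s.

(-16*2**(2*s)*s**2*(s + 2) + 4*2**(2*s)*s*(s + 1)*(s + 2)*log(2) - 4*2**(2*s)*(s + 1)*(s + 2) + 24*6**s*s**2*(s + 2) + s**2*(s + 1) + 4*s*(s + 1)*(s + 2)*log(2) + 4*(s + 1)*(s + 2))/(4*12**s*s**2*(s + 1)*(s + 2))
  Re(s) > -2

back out the common scale on t: 4*t**2 on [0, 1/4); log(2*t) on [1/4, 1); 4*t on [1, 3/2)
back out the common scale on t: t**2 on [0, 1/2); log(t) on [1/2, 2); 2*t on [2, 3)
treat the 3 regions marked off by 1/12, 1/3 separately and sum
for t in [0, 1/12): the term is ∫ 36*t**2·t^(s-1)
piece [1/12, 1/3): integrate log(6*t) against the kernel
∫ over [1/3, 1/2) of 12*t·t^(s-1) joins the sum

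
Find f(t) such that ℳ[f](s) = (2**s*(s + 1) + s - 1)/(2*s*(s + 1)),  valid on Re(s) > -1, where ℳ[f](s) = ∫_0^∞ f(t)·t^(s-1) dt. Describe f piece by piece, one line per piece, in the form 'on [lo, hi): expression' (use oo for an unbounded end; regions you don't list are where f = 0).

on [0, 1): t
on [1, 2): 1/2

breakpoints 1: one integral from each of the 2 segments
over [0, 1), the kernel integral of t enters the sum
∫ 1/2·t^(s-1) over [1, 2)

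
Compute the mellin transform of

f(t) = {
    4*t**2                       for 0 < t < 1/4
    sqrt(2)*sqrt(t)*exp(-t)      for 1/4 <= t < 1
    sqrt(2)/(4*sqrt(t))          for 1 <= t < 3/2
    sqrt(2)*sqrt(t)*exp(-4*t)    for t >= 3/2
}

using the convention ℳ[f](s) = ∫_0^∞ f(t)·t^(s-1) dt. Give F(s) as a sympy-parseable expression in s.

12**(1/2 - s)*(-8*2**(2*s)*6**(s + 1/2)*(s + 2)*(2*s - 1)*uppergamma(s + 1/2, 1) - 4*2**(2*s)*6**(s + 1/2)*(s + 2) + 4*24**(s + 1/2)*(s + 2)*(2*s - 1)*uppergamma(s + 1/2, 1/4) + 8*6**(2*s)*(s + 2) + 4*6**(s + 1/2)*(s + 2)*(2*s - 1)*uppergamma(s + 1/2, 6) + sqrt(2)*6**(s + 1/2)*(2*s - 1))/(48*2**s*(s + 2)*(2*s - 1))
  Re(s) > -2

remove the common scale on t first: t**2 on [0, 1/2); sqrt(t)*exp(-t/2) on [1/2, 2); 1/(2*sqrt(t)) on [2, 3); …
back out the shared t-power: t**(3/2) on [0, 1/2); exp(-t/2) on [1/2, 2); 1/(2*t) on [2, 3); …
breakpoints 1/4, 1, 3/2: one integral from each of the 4 segments
between 0 and 1/4 the integrand is 4*t**2·t^(s-1)
segment 1/4 to 1 holds sqrt(2)*sqrt(t)*exp(-t); add its integral
piece [1, 3/2): integrate sqrt(2)/(4*sqrt(t)) against the kernel
on [3/2, ∞): add ∫ sqrt(2)*sqrt(t)*exp(-4*t)·t^(s-1) dt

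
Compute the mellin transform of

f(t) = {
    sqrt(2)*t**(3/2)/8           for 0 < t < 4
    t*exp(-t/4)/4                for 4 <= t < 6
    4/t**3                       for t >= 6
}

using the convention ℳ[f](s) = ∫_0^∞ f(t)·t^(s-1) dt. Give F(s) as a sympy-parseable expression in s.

2**s*(54*2**s*(s - 3)*(2*s + 3)*uppergamma(s + 1, 1) - 54*2**s*(s - 3)*(2*s + 3)*uppergamma(s + 1, 3/2) + 108*2**(s + 1/2)*(s - 3) - 3**s*(2*s + 3))/(54*(s - 3)*(2*s + 3))
  -3/2 < Re(s) < 3

reversing the shared t-power: sqrt(2)*t**(5/2)/8 on [0, 4); t**2*exp(-t/4)/4 on [4, 6); 4/t**2 on [6, ∞)
peel off the common scale on t: t**(5/2) on [0, 2); t**2*exp(-t/2) on [2, 3); t**(-2) on [3, ∞)
remove the shared t-power first: sqrt(t) on [0, 2); exp(-t/2) on [2, 3); t**(-4) on [3, ∞)
slice at 4, 6, transform all 3 pieces, and sum them
over [0, 4), the kernel integral of sqrt(2)*t**(3/2)/8 enters the sum
[4, 6) adds the kernel integral of t*exp(-t/4)/4
segment [6, ∞) carries 4/t**3; integrate it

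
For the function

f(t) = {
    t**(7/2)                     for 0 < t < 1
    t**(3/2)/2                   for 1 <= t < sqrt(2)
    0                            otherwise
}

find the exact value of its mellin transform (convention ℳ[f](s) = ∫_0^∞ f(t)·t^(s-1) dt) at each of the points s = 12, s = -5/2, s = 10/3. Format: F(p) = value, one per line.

strip the shared t-power: t**3 on [0, 1); t/2 on [1, sqrt(2))
the power substitution comes off first: t**(3/2) on [0, 1); sqrt(t)/2 on [1, 2)
invert the shared t-power to get t on [0, 1); 1/2 on [1, 2)
breakpoints 1: one integral from each of the 2 segments
piece [0, 1): integrate t**(7/2) against the kernel
on [1, sqrt(2)) integrate f = t**(3/2)/2 against the kernel

F(12) = 23/837 + 64*2**(3/4)/27
F(-5/2) = 3/2 - sqrt(2)/4
F(10/3) = 51/1189 + 12*2**(5/12)/29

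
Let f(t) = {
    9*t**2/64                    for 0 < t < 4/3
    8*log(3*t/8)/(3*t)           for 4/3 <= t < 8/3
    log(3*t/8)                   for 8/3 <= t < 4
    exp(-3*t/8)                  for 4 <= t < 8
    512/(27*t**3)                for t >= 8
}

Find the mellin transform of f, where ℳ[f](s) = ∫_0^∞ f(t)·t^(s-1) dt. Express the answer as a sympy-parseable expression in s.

reversing the common scale on t: t**2/16 on [0, 2); 4*log(t/4)/t on [2, 4); log(t/4) on [4, 6); …
invert the common scale on t to get t**2/4 on [0, 1); 2*log(t/2)/t on [1, 2); log(t/2) on [2, 3); …
invert the common scale on t to get t**2 on [0, 1/2); log(t)/t on [1/2, 1); log(t) on [1, 3/2); …
cuts at 4/3, 8/3, 4, 8: linearity sums the 5 kernel integrals
over [0, 4/3), the kernel integral of 9*t**2/64 enters the sum
segment [4/3, 8/3) carries 8*log(3*t/8)/(3*t); integrate it
the [8/3, 4) slice contributes ∫ log(3*t/8)·t^(s-1) dt
for t in [4, 8): the term is ∫ exp(-3*t/8)·t^(s-1)
on [8, ∞): add ∫ 512/(27*t**3)·t^(s-1) dt

2**s*(108*2**s*s**2*(s - 3)*(s + 2)*(s**2 - 2*s + 1)*uppergamma(s, 3/2) - 108*2**s*s**2*(s - 3)*(s + 2)*(s**2 - 2*s + 1)*uppergamma(s, 3) - 108*2**s*s**2*(s - 3)*(s + 2) + 108*2**s*(s - 3)*(s + 2)*(s**2 - 2*s + 1) - 108*3**s*s*(s - 3)*(s + 2)*(s**2 - 2*s + 1)*log(2) + 108*3**s*s*(s - 3)*(s + 2)*(s**2 - 2*s + 1)*log(3) - 108*3**s*(s - 3)*(s + 2)*(s**2 - 2*s + 1) - 4*6**s*s**2*(s + 2)*(s**2 - 2*s + 1) + 216*s**3*(s - 3)*(s + 2)*log(2) - 216*s**2*(s - 3)*(s + 2)*log(2) + 216*s**2*(s - 3)*(s + 2) + 27*s**2*(s - 3)*(s**2 - 2*s + 1))/(108*(3/2)**s*s**2*(s - 3)*(s + 2)*(s**2 - 2*s + 1))
  -2 < Re(s) < 3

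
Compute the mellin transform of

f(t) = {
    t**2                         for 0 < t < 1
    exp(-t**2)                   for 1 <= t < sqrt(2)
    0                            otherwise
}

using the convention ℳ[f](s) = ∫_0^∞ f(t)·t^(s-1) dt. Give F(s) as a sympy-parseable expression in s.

((s + 2)*uppergamma(s/2, 1) - (s + 2)*uppergamma(s/2, 2) + 2)/(2*(s + 2))
  Re(s) > -2

strip the power substitution: t on [0, 1); exp(-t) on [1, 2)
along the cuts 1, ℳ[f](s) splits into 2 integrals
on [0, 1) integrate f = t**2 against the kernel
the [1, sqrt(2)) slice contributes ∫ exp(-t**2)·t^(s-1) dt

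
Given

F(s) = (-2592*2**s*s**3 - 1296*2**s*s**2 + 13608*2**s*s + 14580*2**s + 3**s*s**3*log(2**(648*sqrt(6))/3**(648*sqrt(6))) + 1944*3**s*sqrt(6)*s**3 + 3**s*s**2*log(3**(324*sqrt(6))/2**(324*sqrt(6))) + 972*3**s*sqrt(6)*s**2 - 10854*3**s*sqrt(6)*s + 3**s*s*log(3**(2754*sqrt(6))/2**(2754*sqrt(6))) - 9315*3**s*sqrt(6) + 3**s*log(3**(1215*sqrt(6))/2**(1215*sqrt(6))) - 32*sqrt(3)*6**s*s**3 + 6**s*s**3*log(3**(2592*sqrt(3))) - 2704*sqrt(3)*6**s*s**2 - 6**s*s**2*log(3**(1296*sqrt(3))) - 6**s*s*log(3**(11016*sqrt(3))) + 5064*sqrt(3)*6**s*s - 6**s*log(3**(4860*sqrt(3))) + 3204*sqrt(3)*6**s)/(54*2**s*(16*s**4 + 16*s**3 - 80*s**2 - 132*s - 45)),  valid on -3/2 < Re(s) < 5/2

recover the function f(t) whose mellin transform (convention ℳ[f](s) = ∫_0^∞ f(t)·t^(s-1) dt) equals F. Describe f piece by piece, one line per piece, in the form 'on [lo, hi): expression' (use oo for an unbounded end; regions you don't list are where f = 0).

on [0, 1): t**(3/2)
on [1, 3/2): sqrt(t)*(t + 3)
on [3/2, 3): t**(3/2)*log(t)
on [3, oo): t**(-5/2)

remove the shared t-power first: t on [0, 1); t + 3 on [1, 3/2); t*log(t) on [3/2, 3); …
decompose at 1, 3/2, 3; ℳ[f](s) sums the 4 pieces' integrals
∫ over [0, 1) of t**(3/2)·t^(s-1) joins the sum
the [1, 3/2) slice contributes ∫ sqrt(t)*(t + 3)·t^(s-1) dt
over [3/2, 3), the kernel integral of t**(3/2)*log(t) enters the sum
on [3, ∞) integrate f = t**(-5/2) against the kernel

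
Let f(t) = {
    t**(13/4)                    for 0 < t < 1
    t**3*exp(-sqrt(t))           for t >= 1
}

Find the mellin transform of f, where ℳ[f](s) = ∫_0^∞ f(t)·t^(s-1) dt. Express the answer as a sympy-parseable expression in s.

2*((4*s + 13)*uppergamma(2*s + 6, 1) + 2)/(4*s + 13)
  Re(s) > -13/4

strip the shared t-power: t**(5/4) on [0, 1); t*exp(-sqrt(t)) on [1, ∞)
peel off the power substitution: t**(5/2) on [0, 1); t**2*exp(-t) on [1, ∞)
reversing the shared t-power: sqrt(t) on [0, 1); exp(-t) on [1, ∞)
f breaks at 1 into 2 integrals to sum
∫ over [0, 1) of t**(13/4)·t^(s-1) joins the sum
segment [1, ∞) carries t**3*exp(-sqrt(t)); integrate it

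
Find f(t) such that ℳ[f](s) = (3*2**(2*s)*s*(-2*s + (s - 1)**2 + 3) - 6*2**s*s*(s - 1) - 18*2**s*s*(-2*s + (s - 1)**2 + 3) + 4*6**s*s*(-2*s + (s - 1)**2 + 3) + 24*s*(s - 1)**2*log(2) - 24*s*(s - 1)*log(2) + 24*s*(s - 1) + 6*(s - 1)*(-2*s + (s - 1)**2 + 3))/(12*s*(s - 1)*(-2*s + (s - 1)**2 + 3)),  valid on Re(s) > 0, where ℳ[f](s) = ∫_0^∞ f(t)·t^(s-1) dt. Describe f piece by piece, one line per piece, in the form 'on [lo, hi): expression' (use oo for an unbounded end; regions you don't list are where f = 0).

on [0, 1): 1/2
on [1, 2): 2*log(t/2)/t**2
on [2, 4): 3/t
on [4, 6): 2/t

peel off the shared t-power: t/2 on [0, 1); 2*log(t/2)/t on [1, 2); 3 on [2, 4); …
peel off the common scale on t: t on [0, 1/2); log(t)/t on [1/2, 1); 3 on [1, 2); …
the 4 pieces separated at 1, 2, 4 each add one integral
the [0, 1) slice contributes ∫ 1/2·t^(s-1) dt
segment [1, 2) carries 2*log(t/2)/t**2; integrate it
∫ over [2, 4) of 3/t·t^(s-1) joins the sum
segment 4 to 6 holds 2/t; add its integral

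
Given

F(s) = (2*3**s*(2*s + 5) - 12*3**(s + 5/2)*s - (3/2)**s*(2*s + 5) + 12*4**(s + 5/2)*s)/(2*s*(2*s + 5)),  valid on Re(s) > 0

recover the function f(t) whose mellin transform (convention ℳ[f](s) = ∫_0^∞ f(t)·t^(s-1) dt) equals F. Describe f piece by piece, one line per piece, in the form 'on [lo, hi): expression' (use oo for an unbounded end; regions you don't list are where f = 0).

on [0, 3/2): 1/2
on [3/2, 3): 1
on [3, 4): 3*t**(5/2)

decompose at 3/2, 3; ℳ[f](s) sums the 3 pieces' integrals
∫ 1/2·t^(s-1) over [0, 3/2)
for t in [3/2, 3): the term is ∫ 1·t^(s-1)
∫ 3*t**(5/2)·t^(s-1) over [3, 4)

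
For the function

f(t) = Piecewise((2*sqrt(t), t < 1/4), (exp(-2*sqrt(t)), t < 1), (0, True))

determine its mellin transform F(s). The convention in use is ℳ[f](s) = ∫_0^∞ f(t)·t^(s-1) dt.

2**(1 - 2*s)*((2*s + 1)*uppergamma(2*s, 1) - (2*s + 1)*uppergamma(2*s, 2) + 1)/(2*s + 1)
  Re(s) > -1/2

invert the power substitution to get 2*t on [0, 1/2); exp(-2*t) on [1/2, 1)
reversing the common scale on t: t on [0, 1); exp(-t) on [1, 2)
f breaks at 1/4 into 2 integrals to sum
∫ over [0, 1/4) of 2*sqrt(t)·t^(s-1) joins the sum
segment [1/4, 1) carries exp(-2*sqrt(t)); integrate it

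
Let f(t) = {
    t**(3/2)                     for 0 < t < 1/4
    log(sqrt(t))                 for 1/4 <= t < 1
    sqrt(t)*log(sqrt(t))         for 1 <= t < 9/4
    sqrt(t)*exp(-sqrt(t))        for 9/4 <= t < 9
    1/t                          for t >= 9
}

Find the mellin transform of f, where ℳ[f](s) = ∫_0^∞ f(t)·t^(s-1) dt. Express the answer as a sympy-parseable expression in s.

reversing the power substitution: t**3 on [0, 1/2); log(t) on [1/2, 1); t*log(t) on [1, 3/2); …
back out the shared t-power: t**2 on [0, 1/2); log(t)/t on [1/2, 1); log(t) on [1, 3/2); …
along the cuts 1/4, 1, 9/4, 9, ℳ[f](s) splits into 5 integrals
∫ t**(3/2)·t^(s-1) over [0, 1/4)
piece [1/4, 1): integrate log(sqrt(t)) against the kernel
piece [1, 9/4): integrate sqrt(t)*log(sqrt(t)) against the kernel
piece [9/4, 9): integrate sqrt(t)*exp(-sqrt(t)) against the kernel
on [9, ∞): add ∫ 1/t·t^(s-1) dt

(72*2**(2*s)*(s - 1)*(2*s + 1)**2*(2*s + 3)*(4*s - (2*s + 1)**2 + 1)*uppergamma(2*s + 1, 3/2) - 72*2**(2*s)*(s - 1)*(2*s + 1)**2*(2*s + 3)*(4*s - (2*s + 1)**2 + 1)*uppergamma(2*s + 1, 3) + 72*2**(2*s)*(s - 1)*(2*s + 1)**2*(2*s + 3) + 72*2**(2*s)*(s - 1)*(2*s + 3)*(4*s - (2*s + 1)**2 + 1) + 3**(2*s)*(s - 1)*(2*s + 1)*(2*s + 3)*(-108*log(2) + 108*log(3))*(4*s - (2*s + 1)**2 + 1) - 108*3**(2*s)*(s - 1)*(2*s + 3)*(4*s - (2*s + 1)**2 + 1) - 4*6**(2*s)*(2*s + 1)**2*(2*s + 3)*(4*s - (2*s + 1)**2 + 1) - 72*(s - 1)*(2*s + 1)**3*(2*s + 3)*log(2) - 72*(s - 1)*(2*s + 1)**2*(2*s + 3) + 72*(s - 1)*(2*s + 1)**2*(2*s + 3)*log(2) + 9*(s - 1)*(2*s + 1)**2*(4*s - (2*s + 1)**2 + 1))/(36*2**(2*s)*(s - 1)*(2*s + 1)**2*(2*s + 3)*(4*s - (2*s + 1)**2 + 1))
  -3/2 < Re(s) < 1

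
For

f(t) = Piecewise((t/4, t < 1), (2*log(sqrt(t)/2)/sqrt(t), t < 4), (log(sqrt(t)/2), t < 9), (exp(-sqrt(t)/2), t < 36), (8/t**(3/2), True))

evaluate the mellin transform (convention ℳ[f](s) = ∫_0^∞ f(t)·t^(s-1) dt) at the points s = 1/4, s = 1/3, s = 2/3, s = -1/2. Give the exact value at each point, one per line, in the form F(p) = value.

F(1/4) = -8*sqrt(3) + log(2**(-8 - 4*sqrt(3))*3**(4*sqrt(3))) - 2*sqrt(2)*sqrt(pi)*erfc(sqrt(3)) + 4*sqrt(6)/135 + 2*sqrt(2)*sqrt(pi)*erfc(sqrt(6)/2) + 81/5
F(1/3) = -27*2**(2/3)/2 - 9*3**(2/3)/2 + log(2**(-12 - 3*3**(2/3))*3**(3*3**(2/3))) - 2*2**(2/3)*uppergamma(2/3, 3) + 2*6**(2/3)/63 + 2*2**(2/3)*uppergamma(2/3, 3/2) + 579/16
F(2/3) = -135*2**(1/3)/4 - 27*3**(1/3)/8 - 4*2**(1/3)*uppergamma(4/3, 3) + 4*6**(1/3)/15 + 4*2**(1/3)*uppergamma(4/3, 3/2) + log(2**(12 - 9*3**(1/3)/2)*3**(9*3**(1/3)/2)) + 723/20
F(-1/2) = -4*log(2)/3 - 2*log(3)/3 - expint(2, 3)/3 + 2*expint(2, 3/2)/3 + 257/162

invert the power substitution to get t**2/4 on [0, 1); 2*log(t/2)/t on [1, 2); log(t/2) on [2, 3); …
reversing the common scale on t: t**2 on [0, 1/2); log(t)/t on [1/2, 1); log(t) on [1, 3/2); …
split f at 1, 4, 9, 36: ℳ[f](s) collects 5 kernel integrals
[0, 1) adds the kernel integral of t/4
between 1 and 4 the integrand is 2*log(sqrt(t)/2)/sqrt(t)·t^(s-1)
piece [4, 9): integrate log(sqrt(t)/2) against the kernel
on [9, 36): add ∫ exp(-sqrt(t)/2)·t^(s-1) dt
∫ over [36, ∞) of 8/t**(3/2)·t^(s-1) joins the sum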